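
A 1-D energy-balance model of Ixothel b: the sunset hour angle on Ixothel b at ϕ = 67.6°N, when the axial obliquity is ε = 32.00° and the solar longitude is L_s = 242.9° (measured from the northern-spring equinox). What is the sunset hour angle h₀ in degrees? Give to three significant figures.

Solar declination: sin δ = sin ε · sin L_s = sin 32.00° × sin 242.9° = -0.47174, so δ = -28.147°.
cos h₀ = −tan ϕ · tan δ = 1.2980 ≥ 1, so the host star never rises (polar night) and h₀ = 0.

h₀ = 0.00°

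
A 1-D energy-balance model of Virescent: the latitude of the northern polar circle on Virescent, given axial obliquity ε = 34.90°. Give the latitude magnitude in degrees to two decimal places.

The polar circle is the lowest latitude that experiences at least one full rotation of continuous daylight at the northern-summer solstice; it lies at |ϕ| = 90° − ε = 90° − 34.90° = 55.10°.

55.10°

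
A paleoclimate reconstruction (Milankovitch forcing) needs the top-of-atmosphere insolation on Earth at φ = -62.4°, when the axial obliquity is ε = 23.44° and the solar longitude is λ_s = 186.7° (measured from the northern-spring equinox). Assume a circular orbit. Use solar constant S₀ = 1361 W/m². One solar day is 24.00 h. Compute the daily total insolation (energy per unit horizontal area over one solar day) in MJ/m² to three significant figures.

19.8 MJ/m²

Solar declination: sin δ = sin ε · sin λ_s = sin 23.44° × sin 186.7° = -0.04641, so δ = -2.660°.
cos H₀ = −tan(-62.4°) tan(-2.660°) = -0.0889, H₀ = 1.6598 rad.
Bracket: H₀ sin φ sin δ + cos φ cos δ sin H₀ = 1.6598×-0.88620×-0.04641 + 0.46330×0.99892×0.99604 = 0.068265 + 0.460967 = 0.529232.
Q̄ = (S₀/π) × [bracket] = (1361/π) × 0.529232 = 229.27 W/m².
Daily total = Q̄ × 24.00 h × 3600 s/h = 229.27 × 24.00 × 3600 / 10⁶ = 19.81 MJ/m².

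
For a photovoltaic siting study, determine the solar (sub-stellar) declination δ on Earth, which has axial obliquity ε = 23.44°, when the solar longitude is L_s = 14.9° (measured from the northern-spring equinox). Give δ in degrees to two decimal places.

sin δ = sin ε · sin L_s = sin 23.44° × sin 14.9° = 0.102284.
δ = arcsin(0.102284) = +5.87°.

δ = +5.87°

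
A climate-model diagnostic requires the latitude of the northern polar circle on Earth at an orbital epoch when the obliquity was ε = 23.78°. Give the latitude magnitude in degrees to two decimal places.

The polar circle is the lowest latitude that experiences at least one full rotation of continuous daylight at the northern-summer solstice; it lies at |ϕ| = 90° − ε = 90° − 23.78° = 66.22°.

66.22°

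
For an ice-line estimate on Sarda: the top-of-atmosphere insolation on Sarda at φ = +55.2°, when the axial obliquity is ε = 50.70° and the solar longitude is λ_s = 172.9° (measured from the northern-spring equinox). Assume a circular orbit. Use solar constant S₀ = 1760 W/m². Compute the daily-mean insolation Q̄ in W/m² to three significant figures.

Solar declination: sin δ = sin ε · sin λ_s = sin 50.70° × sin 172.9° = 0.09565, so δ = +5.489°.
cos H₀ = −tan(+55.2°) tan(+5.489°) = -0.1383, H₀ = 1.7095 rad.
Bracket: H₀ sin φ sin δ + cos φ cos δ sin H₀ = 1.7095×0.82115×0.09565 + 0.57071×0.99542×0.99040 = 0.134269 + 0.562642 = 0.696911.
Q̄ = (S₀/π) × [bracket] = (1760/π) × 0.696911 = 390.4 W/m².

Q̄ ≈ 390 W/m²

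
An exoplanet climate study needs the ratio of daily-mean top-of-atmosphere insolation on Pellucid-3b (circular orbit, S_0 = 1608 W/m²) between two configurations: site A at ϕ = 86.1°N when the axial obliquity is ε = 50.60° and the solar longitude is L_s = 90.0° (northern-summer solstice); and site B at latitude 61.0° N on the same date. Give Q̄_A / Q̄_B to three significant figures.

— Configuration A (ϕ=+86.1°):
Solar declination: sin δ = sin ε · sin L_s = sin 50.60° × sin 90.0° = 0.77273, so δ = +50.600°.
cos h₀ = −tan(+86.1°) tan(+50.600°) = -17.8578 ≤ −1 ⇒ polar day, h₀ = π.
Bracket: h₀ sin ϕ sin δ + cos ϕ cos δ sin h₀ = 3.1416×0.99768×0.77273 + 0.06802×0.63473×0.00000 = 2.421977 + 0.000000 = 2.421977.
Q̄ = (S_0/π) × [bracket] = (1608/π) × 2.421977 = 1239.7 W/m².
— Configuration B (ϕ=+61.0°):
cos h₀ = −tan(+61.0°) tan(+50.600°) = -2.1963 ≤ −1 ⇒ polar day, h₀ = π.
Bracket: h₀ sin ϕ sin δ + cos ϕ cos δ sin h₀ = 3.1416×0.87462×0.77273 + 0.48481×0.63473×0.00000 = 2.123235 + 0.000000 = 2.123235.
Q̄ = (S_0/π) × [bracket] = (1608/π) × 2.123235 = 1086.8 W/m².
Ratio Q̄_A / Q̄_B = 1239.7 / 1086.8 = 1.141.

Q̄_A / Q̄_B ≈ 1.14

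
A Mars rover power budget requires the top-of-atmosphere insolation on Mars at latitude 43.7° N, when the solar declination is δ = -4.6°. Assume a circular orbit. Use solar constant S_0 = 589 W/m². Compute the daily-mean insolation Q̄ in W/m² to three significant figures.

Q̄ ≈ 119 W/m²

cos h₀ = −tan(+43.7°) tan(-4.600°) = 0.0769, h₀ = 1.4938 rad.
Bracket: h₀ sin ϕ sin δ + cos ϕ cos δ sin h₀ = 1.4938×0.69088×-0.08020 + 0.72297×0.99678×0.99704 = -0.082769 + 0.718509 = 0.635740.
Q̄ = (S_0/π) × [bracket] = (589/π) × 0.635740 = 119.2 W/m².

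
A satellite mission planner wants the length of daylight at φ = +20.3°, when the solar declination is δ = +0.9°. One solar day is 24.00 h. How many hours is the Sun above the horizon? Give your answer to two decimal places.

cos H₀ = −tan φ · tan δ = −tan(+20.3°) × tan(+0.900°) = -0.0058, so H₀ = 1.5766 rad = 90.33°.
Daylight = 2H₀/(2π) × 24.00 h = (1.5766/π) × 24.00 = 12.04 h.

12.04 h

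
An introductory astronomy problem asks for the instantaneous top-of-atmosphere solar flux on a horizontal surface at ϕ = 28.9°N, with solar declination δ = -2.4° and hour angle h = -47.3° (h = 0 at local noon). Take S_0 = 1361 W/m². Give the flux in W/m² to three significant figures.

cos θ_z = sin ϕ sin δ + cos ϕ cos δ cos h = -0.020238 + 0.593184 = 0.572946.
Flux = S_0 · cos θ_z = 1361 × 0.572946 = 779.8 W/m².

780 W/m²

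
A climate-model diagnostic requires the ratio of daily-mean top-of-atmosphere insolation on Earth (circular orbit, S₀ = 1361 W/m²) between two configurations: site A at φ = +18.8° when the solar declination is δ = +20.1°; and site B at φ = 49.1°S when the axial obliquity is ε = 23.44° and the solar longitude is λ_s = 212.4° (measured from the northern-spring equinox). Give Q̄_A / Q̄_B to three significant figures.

Q̄_A / Q̄_B ≈ 1.17

— Configuration A (φ=+18.8°):
cos H₀ = −tan(+18.8°) tan(+20.100°) = -0.1246, H₀ = 1.6957 rad.
Bracket: H₀ sin φ sin δ + cos φ cos δ sin H₀ = 1.6957×0.32227×0.34366 + 0.94665×0.93909×0.99221 = 0.187801 + 0.882064 = 1.069865.
Q̄ = (S₀/π) × [bracket] = (1361/π) × 1.069865 = 463.49 W/m².
— Configuration B (φ=-49.1°):
Solar declination: sin δ = sin ε · sin λ_s = sin 23.44° × sin 212.4° = -0.21315, so δ = -12.307°.
cos H₀ = −tan(-49.1°) tan(-12.307°) = -0.2518, H₀ = 1.8254 rad.
Bracket: H₀ sin φ sin δ + cos φ cos δ sin H₀ = 1.8254×-0.75585×-0.21315 + 0.65474×0.97702×0.96777 = 0.294089 + 0.619077 = 0.913166.
Q̄ = (S₀/π) × [bracket] = (1361/π) × 0.913166 = 395.60 W/m².
Ratio Q̄_A / Q̄_B = 463.49 / 395.60 = 1.172.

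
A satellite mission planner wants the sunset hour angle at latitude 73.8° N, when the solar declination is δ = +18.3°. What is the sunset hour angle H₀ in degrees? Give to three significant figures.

H₀ = 180°

Sunrise equation: cos H₀ = −tan φ · tan δ = -1.1383 ≤ −1, so the Sun never sets (polar day) and H₀ = π.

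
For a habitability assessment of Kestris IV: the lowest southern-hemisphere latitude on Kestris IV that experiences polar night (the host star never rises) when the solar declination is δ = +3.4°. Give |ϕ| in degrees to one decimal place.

|ϕ| = 86.6°

Polar night requires cos h₀ = −tan ϕ tan δ ≥ 1, i.e. tan ϕ tan δ ≤ −1.
The boundary is |tan ϕ| · |tan δ| = 1, so |ϕ| = 90° − |δ| = 90° − 3.4° = 86.6° in the southern hemisphere.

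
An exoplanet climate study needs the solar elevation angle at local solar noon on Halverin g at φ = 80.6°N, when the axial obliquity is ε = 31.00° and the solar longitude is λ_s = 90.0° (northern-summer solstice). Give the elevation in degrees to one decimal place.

40.4°

Solar declination: sin δ = sin ε · sin λ_s = sin 31.00° × sin 90.0° = 0.51504, so δ = +31.000°.
At local noon the hour angle is zero, so the zenith angle equals |φ − δ| = |+80.6° − (+31.000°)| = 49.600°.
Elevation = 90° − 49.600° = 40.4°.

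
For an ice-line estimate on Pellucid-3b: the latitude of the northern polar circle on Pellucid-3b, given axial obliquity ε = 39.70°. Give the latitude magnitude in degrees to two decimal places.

50.30°

The polar circle is the lowest latitude that experiences at least one full rotation of continuous daylight at the northern-summer solstice; it lies at |ϕ| = 90° − ε = 90° − 39.70° = 50.30°.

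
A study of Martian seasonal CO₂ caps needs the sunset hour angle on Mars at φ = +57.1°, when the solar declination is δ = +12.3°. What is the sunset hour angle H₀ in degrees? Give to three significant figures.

H₀ = 110°

cos H₀ = −tan φ · tan δ = −tan(+57.1°) × tan(+12.300°) = -0.3370, so H₀ = 1.9146 rad = 109.70°.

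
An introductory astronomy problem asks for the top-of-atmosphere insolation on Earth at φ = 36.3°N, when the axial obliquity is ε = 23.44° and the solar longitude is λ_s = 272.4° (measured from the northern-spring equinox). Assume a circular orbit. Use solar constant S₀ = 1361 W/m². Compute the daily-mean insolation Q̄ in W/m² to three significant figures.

Q̄ ≈ 177 W/m²

Solar declination: sin δ = sin ε · sin λ_s = sin 23.44° × sin 272.4° = -0.39744, so δ = -23.418°.
cos H₀ = −tan(+36.3°) tan(-23.418°) = 0.3182, H₀ = 1.2470 rad.
Bracket: H₀ sin φ sin δ + cos φ cos δ sin H₀ = 1.2470×0.59201×-0.39744 + 0.80593×0.91763×0.94804 = -0.293405 + 0.701119 = 0.407714.
Q̄ = (S₀/π) × [bracket] = (1361/π) × 0.407714 = 176.6 W/m².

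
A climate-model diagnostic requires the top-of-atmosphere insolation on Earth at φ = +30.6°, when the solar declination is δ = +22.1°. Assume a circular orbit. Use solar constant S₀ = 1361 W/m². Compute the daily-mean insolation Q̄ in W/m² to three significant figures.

Q̄ ≈ 486 W/m²

cos H₀ = −tan(+30.6°) tan(+22.100°) = -0.2401, H₀ = 1.8133 rad.
Bracket: H₀ sin φ sin δ + cos φ cos δ sin H₀ = 1.8133×0.50904×0.37622 + 0.86074×0.92653×0.97074 = 0.347267 + 0.774167 = 1.121434.
Q̄ = (S₀/π) × [bracket] = (1361/π) × 1.121434 = 485.8 W/m².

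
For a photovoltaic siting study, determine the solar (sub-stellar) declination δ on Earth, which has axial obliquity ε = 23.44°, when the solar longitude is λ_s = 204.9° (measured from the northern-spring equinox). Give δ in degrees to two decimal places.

sin δ = sin ε · sin λ_s = sin 23.44° × sin 204.9° = -0.167483.
δ = arcsin(-0.167483) = -9.64°.

δ = -9.64°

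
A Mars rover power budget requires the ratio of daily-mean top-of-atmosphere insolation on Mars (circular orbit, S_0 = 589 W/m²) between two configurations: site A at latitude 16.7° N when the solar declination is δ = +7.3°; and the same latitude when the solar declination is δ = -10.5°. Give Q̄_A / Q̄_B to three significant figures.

— Configuration A (ϕ=+16.7°):
cos h₀ = −tan(+16.7°) tan(+7.300°) = -0.0384, h₀ = 1.6092 rad.
Bracket: h₀ sin ϕ sin δ + cos ϕ cos δ sin h₀ = 1.6092×0.28736×0.12706 + 0.95782×0.99189×0.99926 = 0.058755 + 0.949349 = 1.008104.
Q̄ = (S_0/π) × [bracket] = (589/π) × 1.008104 = 189.00 W/m².
— Configuration B (ϕ=+16.7°):
cos h₀ = −tan(+16.7°) tan(-10.500°) = 0.0556, h₀ = 1.5152 rad.
Bracket: h₀ sin ϕ sin δ + cos ϕ cos δ sin h₀ = 1.5152×0.28736×-0.18224 + 0.95782×0.98325×0.99845 = -0.079349 + 0.940317 = 0.860968.
Q̄ = (S_0/π) × [bracket] = (589/π) × 0.860968 = 161.42 W/m².
Ratio Q̄_A / Q̄_B = 189.00 / 161.42 = 1.171.

Q̄_A / Q̄_B ≈ 1.17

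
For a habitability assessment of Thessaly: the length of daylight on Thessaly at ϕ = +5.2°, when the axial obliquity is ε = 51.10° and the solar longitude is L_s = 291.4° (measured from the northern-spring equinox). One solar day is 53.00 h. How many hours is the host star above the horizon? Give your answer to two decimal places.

24.88 h

Solar declination: sin δ = sin ε · sin L_s = sin 51.10° × sin 291.4° = -0.72459, so δ = -46.435°.
cos h₀ = −tan ϕ · tan δ = −tan(+5.2°) × tan(-46.435°) = 0.0957, so h₀ = 1.4750 rad = 84.51°.
Daylight = 2h₀/(2π) × 53.00 h = (1.4750/π) × 53.00 = 24.88 h.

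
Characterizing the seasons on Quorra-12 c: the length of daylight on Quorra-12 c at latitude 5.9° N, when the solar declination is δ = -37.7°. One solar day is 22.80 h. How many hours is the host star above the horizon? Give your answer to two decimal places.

10.82 h

cos h₀ = −tan ϕ · tan δ = −tan(+5.9°) × tan(-37.700°) = 0.0799, so h₀ = 1.4908 rad = 85.42°.
Daylight = 2h₀/(2π) × 22.80 h = (1.4908/π) × 22.80 = 10.82 h.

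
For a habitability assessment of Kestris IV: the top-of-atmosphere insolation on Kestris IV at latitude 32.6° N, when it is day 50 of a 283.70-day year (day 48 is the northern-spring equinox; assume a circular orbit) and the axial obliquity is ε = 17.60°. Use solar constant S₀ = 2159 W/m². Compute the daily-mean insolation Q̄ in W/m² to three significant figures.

Q̄ ≈ 587 W/m²

Solar longitude: λ_s = 360° × (50 − 48)/283.70 = 2.538°.
sin δ = sin 17.60° × sin 2.538° = 0.01339, so δ = +0.767°.
cos H₀ = −tan(+32.6°) tan(+0.767°) = -0.0086, H₀ = 1.5794 rad.
Bracket: H₀ sin φ sin δ + cos φ cos δ sin H₀ = 1.5794×0.53877×0.01339 + 0.84245×0.99991×0.99996 = 0.011394 + 0.842340 = 0.853734.
Q̄ = (S₀/π) × [bracket] = (2159/π) × 0.853734 = 586.7 W/m².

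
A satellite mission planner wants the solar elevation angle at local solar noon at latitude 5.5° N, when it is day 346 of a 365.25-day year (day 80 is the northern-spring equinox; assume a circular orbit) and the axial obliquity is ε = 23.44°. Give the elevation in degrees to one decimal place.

61.3°

Solar longitude: L_s = 360° × (346 − 80)/365.25 = 262.177°.
sin δ = sin 23.44° × sin 262.177° = -0.39409, so δ = -23.209°.
At local noon the hour angle is zero, so the zenith angle equals |ϕ − δ| = |+5.5° − (-23.209°)| = 28.709°.
Elevation = 90° − 28.709° = 61.3°.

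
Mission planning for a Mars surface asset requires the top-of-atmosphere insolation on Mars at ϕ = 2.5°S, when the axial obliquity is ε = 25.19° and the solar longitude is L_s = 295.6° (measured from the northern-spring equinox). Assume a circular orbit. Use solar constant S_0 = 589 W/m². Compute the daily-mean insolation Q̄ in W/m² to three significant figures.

Q̄ ≈ 178 W/m²

Solar declination: sin δ = sin ε · sin L_s = sin 25.19° × sin 295.6° = -0.38384, so δ = -22.572°.
cos h₀ = −tan(-2.5°) tan(-22.572°) = -0.0181, h₀ = 1.5889 rad.
Bracket: h₀ sin ϕ sin δ + cos ϕ cos δ sin h₀ = 1.5889×-0.04362×-0.38384 + 0.99905×0.92340×0.99984 = 0.026603 + 0.922375 = 0.948978.
Q̄ = (S_0/π) × [bracket] = (589/π) × 0.948978 = 177.9 W/m².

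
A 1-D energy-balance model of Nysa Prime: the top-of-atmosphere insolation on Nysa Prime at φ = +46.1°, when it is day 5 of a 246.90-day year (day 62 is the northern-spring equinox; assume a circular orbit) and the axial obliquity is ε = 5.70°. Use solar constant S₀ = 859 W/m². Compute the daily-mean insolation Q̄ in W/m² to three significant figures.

Q̄ ≈ 159 W/m²

Solar longitude: λ_s = 360° × (5 − 62)/246.90 = -83.111°, i.e. -83.111° + 360° = 276.889°.
sin δ = sin 5.70° × sin 276.889° = -0.09860, so δ = -5.659°.
cos H₀ = −tan(+46.1°) tan(-5.659°) = 0.1030, H₀ = 1.4676 rad.
Bracket: H₀ sin φ sin δ + cos φ cos δ sin H₀ = 1.4676×0.72055×-0.09860 + 0.69340×0.99513×0.99468 = -0.104267 + 0.686352 = 0.582085.
Q̄ = (S₀/π) × [bracket] = (859/π) × 0.582085 = 159.2 W/m².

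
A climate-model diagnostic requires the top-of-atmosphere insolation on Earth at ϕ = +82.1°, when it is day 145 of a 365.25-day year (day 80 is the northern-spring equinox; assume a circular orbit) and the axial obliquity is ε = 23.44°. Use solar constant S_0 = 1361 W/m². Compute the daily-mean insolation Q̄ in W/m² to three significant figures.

Q̄ ≈ 482 W/m²

Solar longitude: L_s = 360° × (145 − 80)/365.25 = 64.066°.
sin δ = sin 23.44° × sin 64.066° = 0.35773, so δ = +20.961°.
cos h₀ = −tan(+82.1°) tan(+20.961°) = -2.7607 ≤ −1 ⇒ polar day, h₀ = π.
Bracket: h₀ sin ϕ sin δ + cos ϕ cos δ sin h₀ = 3.1416×0.99051×0.35773 + 0.13744×0.93383×0.00000 = 1.113179 + 0.000000 = 1.113179.
Q̄ = (S_0/π) × [bracket] = (1361/π) × 1.113179 = 482.3 W/m².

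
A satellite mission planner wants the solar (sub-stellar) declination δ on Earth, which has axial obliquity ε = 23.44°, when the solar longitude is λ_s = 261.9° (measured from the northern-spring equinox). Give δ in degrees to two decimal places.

sin δ = sin ε · sin λ_s = sin 23.44° × sin 261.9° = -0.393820.
δ = arcsin(-0.393820) = -23.19°.

δ = -23.19°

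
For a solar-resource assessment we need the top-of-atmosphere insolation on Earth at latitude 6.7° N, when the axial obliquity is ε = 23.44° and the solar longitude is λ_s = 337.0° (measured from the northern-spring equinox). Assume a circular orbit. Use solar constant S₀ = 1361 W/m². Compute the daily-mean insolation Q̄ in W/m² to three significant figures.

Q̄ ≈ 413 W/m²

Solar declination: sin δ = sin ε · sin λ_s = sin 23.44° × sin 337.0° = -0.15543, so δ = -8.942°.
cos H₀ = −tan(+6.7°) tan(-8.942°) = 0.0185, H₀ = 1.5523 rad.
Bracket: H₀ sin φ sin δ + cos φ cos δ sin H₀ = 1.5523×0.11667×-0.15543 + 0.99317×0.98785×0.99983 = -0.028149 + 0.980936 = 0.952787.
Q̄ = (S₀/π) × [bracket] = (1361/π) × 0.952787 = 412.8 W/m².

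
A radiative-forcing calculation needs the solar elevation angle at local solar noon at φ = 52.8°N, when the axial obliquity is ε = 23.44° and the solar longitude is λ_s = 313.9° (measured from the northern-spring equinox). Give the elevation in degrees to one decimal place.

20.5°

Solar declination: sin δ = sin ε · sin λ_s = sin 23.44° × sin 313.9° = -0.28663, so δ = -16.656°.
At local noon the hour angle is zero, so the zenith angle equals |φ − δ| = |+52.8° − (-16.656°)| = 69.456°.
Elevation = 90° − 69.456° = 20.5°.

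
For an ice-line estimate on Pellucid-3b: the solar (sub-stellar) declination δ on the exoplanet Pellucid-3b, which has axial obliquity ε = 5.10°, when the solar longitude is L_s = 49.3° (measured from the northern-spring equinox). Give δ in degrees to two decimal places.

δ = +3.86°

sin δ = sin ε · sin L_s = sin 5.10° × sin 49.3° = 0.067394.
δ = arcsin(0.067394) = +3.86°.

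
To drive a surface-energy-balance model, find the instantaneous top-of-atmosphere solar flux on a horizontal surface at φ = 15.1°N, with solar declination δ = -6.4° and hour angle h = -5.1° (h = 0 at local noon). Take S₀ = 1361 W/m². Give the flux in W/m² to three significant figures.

cos θ_z = sin φ sin δ + cos φ cos δ cos h = -0.029038 + 0.955657 = 0.926619.
Flux = S₀ · cos θ_z = 1361 × 0.926619 = 1261 W/m².

1.26e+03 W/m²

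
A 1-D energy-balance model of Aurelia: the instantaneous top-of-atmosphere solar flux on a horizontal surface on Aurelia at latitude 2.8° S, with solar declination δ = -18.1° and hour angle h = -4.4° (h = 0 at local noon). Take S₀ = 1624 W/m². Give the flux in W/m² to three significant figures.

cos θ_z = sin φ sin δ + cos φ cos δ cos h = 0.015176 + 0.946583 = 0.961759.
Flux = S₀ · cos θ_z = 1624 × 0.961759 = 1562 W/m².

1.56e+03 W/m²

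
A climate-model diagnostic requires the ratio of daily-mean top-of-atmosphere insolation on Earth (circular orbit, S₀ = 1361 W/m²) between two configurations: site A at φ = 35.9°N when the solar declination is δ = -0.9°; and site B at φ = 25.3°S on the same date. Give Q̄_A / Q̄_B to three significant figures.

— Configuration A (φ=+35.9°):
cos H₀ = −tan(+35.9°) tan(-0.900°) = 0.0114, H₀ = 1.5594 rad.
Bracket: H₀ sin φ sin δ + cos φ cos δ sin H₀ = 1.5594×0.58637×-0.01571 + 0.81004×0.99988×0.99994 = -0.014365 + 0.809894 = 0.795529.
Q̄ = (S₀/π) × [bracket] = (1361/π) × 0.795529 = 344.64 W/m².
— Configuration B (φ=-25.3°):
cos H₀ = −tan(-25.3°) tan(-0.900°) = -0.0074, H₀ = 1.5782 rad.
Bracket: H₀ sin φ sin δ + cos φ cos δ sin H₀ = 1.5782×-0.42736×-0.01571 + 0.90408×0.99988×0.99997 = 0.010596 + 0.903944 = 0.914540.
Q̄ = (S₀/π) × [bracket] = (1361/π) × 0.914540 = 396.20 W/m².
Ratio Q̄_A / Q̄_B = 344.64 / 396.20 = 0.8699.

Q̄_A / Q̄_B ≈ 0.870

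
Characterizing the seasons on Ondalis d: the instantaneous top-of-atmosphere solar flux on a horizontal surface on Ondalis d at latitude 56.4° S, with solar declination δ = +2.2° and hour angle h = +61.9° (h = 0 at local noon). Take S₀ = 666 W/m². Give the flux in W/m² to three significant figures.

cos θ_z = sin φ sin δ + cos φ cos δ cos h = -0.031974 + 0.260462 = 0.228488.
Flux = S₀ · cos θ_z = 666 × 0.228488 = 152.2 W/m².

152 W/m²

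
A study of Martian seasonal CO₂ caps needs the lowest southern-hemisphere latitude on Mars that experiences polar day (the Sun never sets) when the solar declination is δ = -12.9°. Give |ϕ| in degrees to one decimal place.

Polar day requires cos h₀ = −tan ϕ tan δ ≤ −1, i.e. tan ϕ tan δ ≥ 1.
The boundary is |tan ϕ| · |tan δ| = 1, so |ϕ| = 90° − |δ| = 90° − 12.9° = 77.1° in the southern hemisphere.

|ϕ| = 77.1°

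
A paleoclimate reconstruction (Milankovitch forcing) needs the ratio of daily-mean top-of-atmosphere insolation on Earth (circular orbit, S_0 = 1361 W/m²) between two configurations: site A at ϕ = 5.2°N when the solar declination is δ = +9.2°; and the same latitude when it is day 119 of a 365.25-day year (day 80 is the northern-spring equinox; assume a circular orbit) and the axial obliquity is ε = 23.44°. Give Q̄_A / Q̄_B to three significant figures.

Q̄_A / Q̄_B ≈ 1.01

— Configuration A (ϕ=+5.2°):
cos h₀ = −tan(+5.2°) tan(+9.200°) = -0.0147, h₀ = 1.5855 rad.
Bracket: h₀ sin ϕ sin δ + cos ϕ cos δ sin h₀ = 1.5855×0.09063×0.15988 + 0.99588×0.98714×0.99989 = 0.022974 + 0.982965 = 1.005939.
Q̄ = (S_0/π) × [bracket] = (1361/π) × 1.005939 = 435.79 W/m².
— Configuration B (ϕ=+5.2°):
Solar longitude: L_s = 360° × (119 − 80)/365.25 = 38.439°.
sin δ = sin 23.44° × sin 38.439° = 0.24730, so δ = +14.318°.
cos h₀ = −tan(+5.2°) tan(+14.318°) = -0.0232, h₀ = 1.5940 rad.
Bracket: h₀ sin ϕ sin δ + cos ϕ cos δ sin h₀ = 1.5940×0.09063×0.24730 + 0.99588×0.96894×0.99973 = 0.035726 + 0.964687 = 1.000413.
Q̄ = (S_0/π) × [bracket] = (1361/π) × 1.000413 = 433.40 W/m².
Ratio Q̄_A / Q̄_B = 435.79 / 433.40 = 1.006.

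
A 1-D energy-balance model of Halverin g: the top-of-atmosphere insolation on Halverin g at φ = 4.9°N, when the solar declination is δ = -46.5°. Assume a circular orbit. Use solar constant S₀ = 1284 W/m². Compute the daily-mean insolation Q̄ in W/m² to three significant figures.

Q̄ ≈ 242 W/m²

cos H₀ = −tan(+4.9°) tan(-46.500°) = 0.0903, H₀ = 1.4803 rad.
Bracket: H₀ sin φ sin δ + cos φ cos δ sin H₀ = 1.4803×0.08542×-0.72537 + 0.99635×0.68835×0.99591 = -0.091721 + 0.683032 = 0.591311.
Q̄ = (S₀/π) × [bracket] = (1284/π) × 0.591311 = 241.7 W/m².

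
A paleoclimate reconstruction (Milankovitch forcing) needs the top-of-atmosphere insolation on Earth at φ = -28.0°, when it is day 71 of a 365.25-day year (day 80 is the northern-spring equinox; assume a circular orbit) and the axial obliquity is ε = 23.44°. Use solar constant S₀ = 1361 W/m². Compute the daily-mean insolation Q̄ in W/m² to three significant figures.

Solar longitude: λ_s = 360° × (71 − 80)/365.25 = -8.871°, i.e. -8.871° + 360° = 351.129°.
sin δ = sin 23.44° × sin 351.129° = -0.06134, so δ = -3.517°.
cos H₀ = −tan(-28.0°) tan(-3.517°) = -0.0327, H₀ = 1.6035 rad.
Bracket: H₀ sin φ sin δ + cos φ cos δ sin H₀ = 1.6035×-0.46947×-0.06134 + 0.88295×0.99812×0.99947 = 0.046176 + 0.880823 = 0.926999.
Q̄ = (S₀/π) × [bracket] = (1361/π) × 0.926999 = 401.6 W/m².

Q̄ ≈ 402 W/m²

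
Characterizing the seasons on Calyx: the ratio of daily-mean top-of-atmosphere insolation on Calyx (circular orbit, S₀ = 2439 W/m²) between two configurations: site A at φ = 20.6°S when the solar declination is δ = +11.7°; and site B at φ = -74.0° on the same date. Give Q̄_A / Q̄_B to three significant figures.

— Configuration A (φ=-20.6°):
cos H₀ = −tan(-20.6°) tan(+11.700°) = 0.0778, H₀ = 1.4929 rad.
Bracket: H₀ sin φ sin δ + cos φ cos δ sin H₀ = 1.4929×-0.35184×0.20279 + 0.93606×0.97922×0.99697 = -0.106518 + 0.913831 = 0.807313.
Q̄ = (S₀/π) × [bracket] = (2439/π) × 0.807313 = 626.76 W/m².
— Configuration B (φ=-74.0°):
cos H₀ = −tan(-74.0°) tan(+11.700°) = 0.7222, H₀ = 0.7638 rad.
Bracket: H₀ sin φ sin δ + cos φ cos δ sin H₀ = 0.7638×-0.96126×0.20279 + 0.27564×0.97922×0.69168 = -0.148891 + 0.186693 = 0.037802.
Q̄ = (S₀/π) × [bracket] = (2439/π) × 0.037802 = 29.348 W/m².
Ratio Q̄_A / Q̄_B = 626.76 / 29.348 = 21.36.

Q̄_A / Q̄_B ≈ 21.4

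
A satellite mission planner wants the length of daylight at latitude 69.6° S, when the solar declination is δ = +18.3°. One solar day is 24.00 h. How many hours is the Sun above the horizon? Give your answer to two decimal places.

3.63 h

cos H₀ = −tan φ · tan δ = −tan(-69.6°) × tan(+18.300°) = 0.8893, so H₀ = 0.4750 rad = 27.22°.
Daylight = 2H₀/(2π) × 24.00 h = (0.4750/π) × 24.00 = 3.63 h.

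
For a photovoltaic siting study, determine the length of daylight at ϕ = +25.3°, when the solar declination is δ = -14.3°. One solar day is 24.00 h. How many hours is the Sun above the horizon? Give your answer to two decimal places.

cos h₀ = −tan ϕ · tan δ = −tan(+25.3°) × tan(-14.300°) = 0.1205, so h₀ = 1.4500 rad = 83.08°.
Daylight = 2h₀/(2π) × 24.00 h = (1.4500/π) × 24.00 = 11.08 h.

11.08 h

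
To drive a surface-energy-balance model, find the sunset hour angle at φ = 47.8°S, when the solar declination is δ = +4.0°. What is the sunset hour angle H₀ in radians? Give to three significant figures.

cos H₀ = −tan φ · tan δ = −tan(-47.8°) × tan(+4.000°) = 0.0771, so H₀ = 1.4936 rad = 85.58°.

H₀ = 1.49 rad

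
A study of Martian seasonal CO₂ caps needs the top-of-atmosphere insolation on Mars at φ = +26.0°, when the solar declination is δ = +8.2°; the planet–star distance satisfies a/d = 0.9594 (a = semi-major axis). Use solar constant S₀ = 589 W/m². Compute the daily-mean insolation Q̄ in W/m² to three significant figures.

cos H₀ = −tan(+26.0°) tan(+8.200°) = -0.0703, H₀ = 1.6411 rad.
Bracket: H₀ sin φ sin δ + cos φ cos δ sin H₀ = 1.6411×0.43837×0.14263 + 0.89879×0.98978×0.99753 = 0.102609 + 0.887407 = 0.990016.
Inverse-square distance factor (a/d)² = 0.9594² = 0.920448.
Q̄ = (S₀/π) × 0.920448 × [bracket] = (589/π) × 0.920448 × 0.990016 = 170.8 W/m².

Q̄ ≈ 171 W/m²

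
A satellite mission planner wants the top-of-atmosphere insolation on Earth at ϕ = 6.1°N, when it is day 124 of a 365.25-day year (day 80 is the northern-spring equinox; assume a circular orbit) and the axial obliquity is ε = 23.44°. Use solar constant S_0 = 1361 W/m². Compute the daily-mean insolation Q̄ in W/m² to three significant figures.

Q̄ ≈ 434 W/m²

Solar longitude: L_s = 360° × (124 − 80)/365.25 = 43.368°.
sin δ = sin 23.44° × sin 43.368° = 0.27315, so δ = +15.852°.
cos h₀ = −tan(+6.1°) tan(+15.852°) = -0.0303, h₀ = 1.6011 rad.
Bracket: h₀ sin ϕ sin δ + cos ϕ cos δ sin h₀ = 1.6011×0.10626×0.27315 + 0.99434×0.96197×0.99954 = 0.046472 + 0.956085 = 1.002557.
Q̄ = (S_0/π) × [bracket] = (1361/π) × 1.002557 = 434.3 W/m².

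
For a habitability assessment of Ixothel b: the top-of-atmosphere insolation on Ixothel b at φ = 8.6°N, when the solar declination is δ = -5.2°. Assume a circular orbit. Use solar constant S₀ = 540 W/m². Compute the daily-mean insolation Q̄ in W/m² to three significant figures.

cos H₀ = −tan(+8.6°) tan(-5.200°) = 0.0138, H₀ = 1.5570 rad.
Bracket: H₀ sin φ sin δ + cos φ cos δ sin H₀ = 1.5570×0.14954×-0.09063 + 0.98876×0.99588×0.99991 = -0.021102 + 0.984598 = 0.963496.
Q̄ = (S₀/π) × [bracket] = (540/π) × 0.963496 = 165.6 W/m².

Q̄ ≈ 166 W/m²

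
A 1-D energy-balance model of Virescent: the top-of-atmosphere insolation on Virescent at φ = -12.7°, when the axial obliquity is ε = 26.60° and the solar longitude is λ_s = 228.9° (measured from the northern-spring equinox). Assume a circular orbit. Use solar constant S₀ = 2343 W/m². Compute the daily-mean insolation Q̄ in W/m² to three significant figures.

Q̄ ≈ 774 W/m²

Solar declination: sin δ = sin ε · sin λ_s = sin 26.60° × sin 228.9° = -0.33741, so δ = -19.719°.
cos H₀ = −tan(-12.7°) tan(-19.719°) = -0.0808, H₀ = 1.6517 rad.
Bracket: H₀ sin φ sin δ + cos φ cos δ sin H₀ = 1.6517×-0.21985×-0.33741 + 0.97553×0.94136×0.99673 = 0.122522 + 0.915322 = 1.037844.
Q̄ = (S₀/π) × [bracket] = (2343/π) × 1.037844 = 774.0 W/m².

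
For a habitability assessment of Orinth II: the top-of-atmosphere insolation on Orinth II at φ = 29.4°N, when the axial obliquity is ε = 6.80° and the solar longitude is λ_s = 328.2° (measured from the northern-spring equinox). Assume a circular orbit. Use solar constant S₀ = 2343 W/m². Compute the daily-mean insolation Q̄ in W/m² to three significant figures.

Q̄ ≈ 613 W/m²

Solar declination: sin δ = sin ε · sin λ_s = sin 6.80° × sin 328.2° = -0.06239, so δ = -3.577°.
cos H₀ = −tan(+29.4°) tan(-3.577°) = 0.0352, H₀ = 1.5356 rad.
Bracket: H₀ sin φ sin δ + cos φ cos δ sin H₀ = 1.5356×0.49090×-0.06239 + 0.87121×0.99805×0.99938 = -0.047031 + 0.868972 = 0.821941.
Q̄ = (S₀/π) × [bracket] = (2343/π) × 0.821941 = 613.0 W/m².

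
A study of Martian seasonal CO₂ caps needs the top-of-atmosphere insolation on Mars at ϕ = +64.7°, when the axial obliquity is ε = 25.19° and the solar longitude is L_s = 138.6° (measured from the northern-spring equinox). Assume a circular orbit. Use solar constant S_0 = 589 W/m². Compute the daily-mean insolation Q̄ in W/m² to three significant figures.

Q̄ ≈ 167 W/m²

Solar declination: sin δ = sin ε · sin L_s = sin 25.19° × sin 138.6° = 0.28147, so δ = +16.348°.
cos h₀ = −tan(+64.7°) tan(+16.348°) = -0.6205, h₀ = 2.2402 rad.
Bracket: h₀ sin ϕ sin δ + cos ϕ cos δ sin h₀ = 2.2402×0.90408×0.28147 + 0.42736×0.95957×0.78418 = 0.570067 + 0.321578 = 0.891645.
Q̄ = (S_0/π) × [bracket] = (589/π) × 0.891645 = 167.2 W/m².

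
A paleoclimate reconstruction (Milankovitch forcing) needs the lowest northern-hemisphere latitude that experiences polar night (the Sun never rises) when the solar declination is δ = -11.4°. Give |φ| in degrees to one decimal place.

Polar night requires cos H₀ = −tan φ tan δ ≥ 1, i.e. tan φ tan δ ≤ −1.
The boundary is |tan φ| · |tan δ| = 1, so |φ| = 90° − |δ| = 90° − 11.4° = 78.6° in the northern hemisphere.

|φ| = 78.6°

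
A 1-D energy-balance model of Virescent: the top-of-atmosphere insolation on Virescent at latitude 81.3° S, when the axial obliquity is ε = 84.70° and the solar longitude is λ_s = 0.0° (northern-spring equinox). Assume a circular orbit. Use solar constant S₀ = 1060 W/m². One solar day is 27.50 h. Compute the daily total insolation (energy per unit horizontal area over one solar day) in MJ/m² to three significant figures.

5.05 MJ/m²

Solar declination: sin δ = sin ε · sin λ_s = sin 84.70° × sin 0.0° = 0.00000, so δ = +0.000°.
cos H₀ = −tan(-81.3°) tan(+0.000°) = 0.0000, H₀ = 1.5708 rad.
Bracket: H₀ sin φ sin δ + cos φ cos δ sin H₀ = 1.5708×-0.98849×0.00000 + 0.15126×1.00000×1.00000 = -0.000000 + 0.151260 = 0.151260.
Q̄ = (S₀/π) × [bracket] = (1060/π) × 0.151260 = 51.036 W/m².
Daily total = Q̄ × 27.50 h × 3600 s/h = 51.036 × 27.50 × 3600 / 10⁶ = 5.053 MJ/m².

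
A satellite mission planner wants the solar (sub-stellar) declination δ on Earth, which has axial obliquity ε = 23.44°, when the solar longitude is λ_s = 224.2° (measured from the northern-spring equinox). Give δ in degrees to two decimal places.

sin δ = sin ε · sin λ_s = sin 23.44° × sin 224.2° = -0.277324.
δ = arcsin(-0.277324) = -16.10°.

δ = -16.10°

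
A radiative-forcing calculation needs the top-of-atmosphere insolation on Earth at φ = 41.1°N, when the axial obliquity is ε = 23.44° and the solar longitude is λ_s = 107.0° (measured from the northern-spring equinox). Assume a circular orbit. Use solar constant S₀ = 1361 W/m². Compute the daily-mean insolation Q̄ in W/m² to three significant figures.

Q̄ ≈ 492 W/m²

Solar declination: sin δ = sin ε · sin λ_s = sin 23.44° × sin 107.0° = 0.38041, so δ = +22.359°.
cos H₀ = −tan(+41.1°) tan(+22.359°) = -0.3588, H₀ = 1.9378 rad.
Bracket: H₀ sin φ sin δ + cos φ cos δ sin H₀ = 1.9378×0.65738×0.38041 + 0.75356×0.92482×0.93340 = 0.484593 + 0.650493 = 1.135086.
Q̄ = (S₀/π) × [bracket] = (1361/π) × 1.135086 = 491.7 W/m².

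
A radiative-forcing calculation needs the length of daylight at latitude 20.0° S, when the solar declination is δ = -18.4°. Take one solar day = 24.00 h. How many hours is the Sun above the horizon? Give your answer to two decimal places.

cos H₀ = −tan φ · tan δ = −tan(-20.0°) × tan(-18.400°) = -0.1211, so H₀ = 1.6922 rad = 96.95°.
Daylight = 2H₀/(2π) × 24.00 h = (1.6922/π) × 24.00 = 12.93 h.

12.93 h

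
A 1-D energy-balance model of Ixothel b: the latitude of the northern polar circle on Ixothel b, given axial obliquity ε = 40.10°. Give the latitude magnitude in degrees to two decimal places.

49.90°

The polar circle is the lowest latitude that experiences at least one full rotation of continuous daylight at the northern-summer solstice; it lies at |φ| = 90° − ε = 90° − 40.10° = 49.90°.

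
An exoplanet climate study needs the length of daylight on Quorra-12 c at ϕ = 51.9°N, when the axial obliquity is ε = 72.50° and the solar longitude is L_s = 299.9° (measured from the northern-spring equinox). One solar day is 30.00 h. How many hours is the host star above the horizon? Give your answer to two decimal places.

0.00 h

Solar declination: sin δ = sin ε · sin L_s = sin 72.50° × sin 299.9° = -0.82677, so δ = -55.769°.
cos h₀ = −tan ϕ · tan δ = 1.8744 ≥ 1, so the host star never rises (polar night) and h₀ = 0.
Daylight = 2h₀/(2π) × 30.00 h = (0.0000/π) × 30.00 = 0.00 h.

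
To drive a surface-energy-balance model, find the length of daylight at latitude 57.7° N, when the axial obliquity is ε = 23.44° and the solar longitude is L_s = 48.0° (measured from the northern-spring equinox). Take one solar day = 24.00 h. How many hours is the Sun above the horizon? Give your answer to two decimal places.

Solar declination: sin δ = sin ε · sin L_s = sin 23.44° × sin 48.0° = 0.29561, so δ = +17.194°.
cos h₀ = −tan ϕ · tan δ = −tan(+57.7°) × tan(+17.194°) = -0.4895, so h₀ = 2.0823 rad = 119.31°.
Daylight = 2h₀/(2π) × 24.00 h = (2.0823/π) × 24.00 = 15.91 h.

15.91 h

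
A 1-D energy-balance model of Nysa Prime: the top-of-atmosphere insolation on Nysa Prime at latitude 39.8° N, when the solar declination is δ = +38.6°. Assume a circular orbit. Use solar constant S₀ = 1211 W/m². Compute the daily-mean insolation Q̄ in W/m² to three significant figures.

Q̄ ≈ 527 W/m²

cos H₀ = −tan(+39.8°) tan(+38.600°) = -0.6651, H₀ = 2.2984 rad.
Bracket: H₀ sin φ sin δ + cos φ cos δ sin H₀ = 2.2984×0.64011×0.62388 + 0.76828×0.78152×0.74675 = 0.917870 + 0.448368 = 1.366238.
Q̄ = (S₀/π) × [bracket] = (1211/π) × 1.366238 = 526.6 W/m².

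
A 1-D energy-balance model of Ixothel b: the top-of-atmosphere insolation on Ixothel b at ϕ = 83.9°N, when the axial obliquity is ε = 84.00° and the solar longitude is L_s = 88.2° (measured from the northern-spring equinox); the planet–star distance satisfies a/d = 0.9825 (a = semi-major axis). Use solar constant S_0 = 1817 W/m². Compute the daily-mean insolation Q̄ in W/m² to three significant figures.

Q̄ ≈ 1.73e+03 W/m²

Solar declination: sin δ = sin ε · sin L_s = sin 84.00° × sin 88.2° = 0.99403, so δ = +83.737°.
cos h₀ = −tan(+83.9°) tan(+83.737°) = -85.2583 ≤ −1 ⇒ polar day, h₀ = π.
Bracket: h₀ sin ϕ sin δ + cos ϕ cos δ sin h₀ = 3.1416×0.99434×0.99403 + 0.10626×0.10910×0.00000 = 3.105169 + 0.000000 = 3.105169.
Inverse-square distance factor (a/d)² = 0.9825² = 0.965306.
Q̄ = (S_0/π) × 0.965306 × [bracket] = (1817/π) × 0.965306 × 3.105169 = 1734 W/m².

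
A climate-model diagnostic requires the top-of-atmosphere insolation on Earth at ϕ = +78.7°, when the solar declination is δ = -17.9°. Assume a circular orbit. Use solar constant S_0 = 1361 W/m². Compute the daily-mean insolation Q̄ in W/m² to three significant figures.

Q̄ ≈ 0.00 W/m²

cos h₀ = −tan(+78.7°) tan(-17.900°) = 1.6164 ≥ 1 ⇒ polar night, h₀ = 0 and Q̄ = 0.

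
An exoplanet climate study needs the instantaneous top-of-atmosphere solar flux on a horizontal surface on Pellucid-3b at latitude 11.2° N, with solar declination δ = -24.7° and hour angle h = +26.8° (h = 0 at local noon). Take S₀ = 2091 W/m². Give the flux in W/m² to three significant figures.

1.49e+03 W/m²

cos θ_z = sin φ sin δ + cos φ cos δ cos h = -0.081164 + 0.795478 = 0.714314.
Flux = S₀ · cos θ_z = 2091 × 0.714314 = 1494 W/m².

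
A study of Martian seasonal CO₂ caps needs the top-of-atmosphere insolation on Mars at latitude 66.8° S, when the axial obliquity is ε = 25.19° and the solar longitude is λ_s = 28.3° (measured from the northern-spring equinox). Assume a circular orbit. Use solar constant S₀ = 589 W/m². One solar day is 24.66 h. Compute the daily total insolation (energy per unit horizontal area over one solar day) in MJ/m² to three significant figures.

Solar declination: sin δ = sin ε · sin λ_s = sin 25.19° × sin 28.3° = 0.20178, so δ = +11.641°.
cos H₀ = −tan(-66.8°) tan(+11.641°) = 0.4807, H₀ = 1.0694 rad.
Bracket: H₀ sin φ sin δ + cos φ cos δ sin H₀ = 1.0694×-0.91914×0.20178 + 0.39394×0.97943×0.87690 = -0.198335 + 0.338340 = 0.140005.
Q̄ = (S₀/π) × [bracket] = (589/π) × 0.140005 = 26.249 W/m².
Daily total = Q̄ × 24.66 h × 3600 s/h = 26.249 × 24.66 × 3600 / 10⁶ = 2.330 MJ/m².

2.33 MJ/m²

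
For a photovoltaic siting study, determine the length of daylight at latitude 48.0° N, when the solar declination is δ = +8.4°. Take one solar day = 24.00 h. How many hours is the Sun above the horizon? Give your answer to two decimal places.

13.26 h

cos h₀ = −tan ϕ · tan δ = −tan(+48.0°) × tan(+8.400°) = -0.1640, so h₀ = 1.7355 rad = 99.44°.
Daylight = 2h₀/(2π) × 24.00 h = (1.7355/π) × 24.00 = 13.26 h.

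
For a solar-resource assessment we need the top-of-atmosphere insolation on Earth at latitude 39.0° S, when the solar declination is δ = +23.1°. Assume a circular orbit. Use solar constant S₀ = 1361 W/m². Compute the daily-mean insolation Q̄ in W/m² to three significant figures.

cos H₀ = −tan(-39.0°) tan(+23.100°) = 0.3454, H₀ = 1.2181 rad.
Bracket: H₀ sin φ sin δ + cos φ cos δ sin H₀ = 1.2181×-0.62932×0.39234 + 0.77715×0.91982×0.93845 = -0.300758 + 0.670840 = 0.370082.
Q̄ = (S₀/π) × [bracket] = (1361/π) × 0.370082 = 160.3 W/m².

Q̄ ≈ 160 W/m²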